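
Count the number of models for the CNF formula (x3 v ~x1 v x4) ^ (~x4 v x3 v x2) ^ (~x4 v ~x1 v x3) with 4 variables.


Enumerate all 16 truth assignments over 4 variables.
Test each against every clause.
Satisfying assignments found: 11.

11


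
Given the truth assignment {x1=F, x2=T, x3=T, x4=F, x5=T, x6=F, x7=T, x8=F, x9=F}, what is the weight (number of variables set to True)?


The weight is the number of variables assigned True.
True variables: x2, x3, x5, x7.
Weight = 4.

4


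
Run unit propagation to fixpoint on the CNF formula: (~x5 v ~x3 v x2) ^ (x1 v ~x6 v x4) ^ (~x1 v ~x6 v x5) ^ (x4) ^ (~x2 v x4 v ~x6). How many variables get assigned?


Unit propagation repeatedly assigns the literal in any unit clause, then simplifies.
Assignments in order: x4 = T.
No further unit clauses remain.
Total variables assigned = 1.

1


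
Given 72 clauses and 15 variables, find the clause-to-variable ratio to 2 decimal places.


Clause-to-variable ratio = clauses / variables.
72 / 15 = 4.8.

4.8


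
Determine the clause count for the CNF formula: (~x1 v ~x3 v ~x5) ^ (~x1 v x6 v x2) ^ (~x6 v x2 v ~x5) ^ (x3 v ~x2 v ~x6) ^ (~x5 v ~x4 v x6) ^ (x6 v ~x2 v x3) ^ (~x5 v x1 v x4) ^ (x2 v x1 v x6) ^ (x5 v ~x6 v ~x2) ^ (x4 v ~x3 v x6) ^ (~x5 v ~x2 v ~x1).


Each group enclosed in parentheses joined by ^ is one clause.
Counting the conjuncts: 11 clauses.

11


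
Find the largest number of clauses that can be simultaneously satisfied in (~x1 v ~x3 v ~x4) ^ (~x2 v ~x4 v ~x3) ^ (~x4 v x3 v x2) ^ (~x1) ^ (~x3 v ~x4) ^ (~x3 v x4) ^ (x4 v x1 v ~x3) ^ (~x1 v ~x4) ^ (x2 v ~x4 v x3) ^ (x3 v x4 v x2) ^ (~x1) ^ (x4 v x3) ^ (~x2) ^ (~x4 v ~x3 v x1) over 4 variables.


Enumerate all 16 truth assignments.
For each, count how many of the 14 clauses are satisfied.
The formula is not fully satisfiable, so the maximum is below 14.
Maximum simultaneously satisfiable clauses = 13.

13


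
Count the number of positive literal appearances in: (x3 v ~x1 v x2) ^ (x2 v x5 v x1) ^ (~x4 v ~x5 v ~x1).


Scan each clause for unnegated literals.
Clause 1: 2 positive; Clause 2: 3 positive; Clause 3: 0 positive.
Total positive literal occurrences = 5.

5


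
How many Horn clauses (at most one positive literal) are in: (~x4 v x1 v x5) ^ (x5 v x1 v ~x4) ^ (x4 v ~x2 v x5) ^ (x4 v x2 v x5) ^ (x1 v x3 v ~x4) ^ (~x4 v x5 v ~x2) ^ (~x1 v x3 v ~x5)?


A Horn clause has at most one positive literal.
Clause 1: 2 positive lit(s) -> not Horn
Clause 2: 2 positive lit(s) -> not Horn
Clause 3: 2 positive lit(s) -> not Horn
Clause 4: 3 positive lit(s) -> not Horn
Clause 5: 2 positive lit(s) -> not Horn
Clause 6: 1 positive lit(s) -> Horn
Clause 7: 1 positive lit(s) -> Horn
Total Horn clauses = 2.

2


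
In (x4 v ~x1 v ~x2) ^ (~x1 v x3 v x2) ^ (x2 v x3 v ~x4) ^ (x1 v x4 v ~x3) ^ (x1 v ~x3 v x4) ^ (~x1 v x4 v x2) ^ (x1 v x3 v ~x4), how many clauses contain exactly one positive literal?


A definite clause has exactly one positive literal.
Clause 1: 1 positive -> definite
Clause 2: 2 positive -> not definite
Clause 3: 2 positive -> not definite
Clause 4: 2 positive -> not definite
Clause 5: 2 positive -> not definite
Clause 6: 2 positive -> not definite
Clause 7: 2 positive -> not definite
Definite clause count = 1.

1


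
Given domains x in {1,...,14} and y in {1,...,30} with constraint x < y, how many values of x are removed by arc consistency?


For the constraint x < y, x needs a supporting value in y's domain.
x can be at most 29 (one less than y's maximum).
Valid x values from domain: 14 out of 14.
Pruned = 14 - 14 = 0.

0


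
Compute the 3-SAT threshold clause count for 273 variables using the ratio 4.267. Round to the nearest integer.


The 3-SAT phase transition occurs at approximately 4.267 clauses per variable.
m = 4.267 * 273 = 1164.891.
Rounded to nearest integer: 1165.

1165


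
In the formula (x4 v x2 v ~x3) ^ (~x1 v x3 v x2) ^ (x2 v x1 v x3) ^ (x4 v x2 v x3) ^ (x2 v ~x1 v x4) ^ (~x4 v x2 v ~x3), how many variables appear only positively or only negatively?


A pure literal appears in only one polarity across all clauses.
Pure literals: x2 (positive only).
Count = 1.

1


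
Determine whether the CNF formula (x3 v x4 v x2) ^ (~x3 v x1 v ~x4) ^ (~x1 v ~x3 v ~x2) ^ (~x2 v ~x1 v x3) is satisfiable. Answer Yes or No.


Check all 16 possible truth assignments.
Number of satisfying assignments found: 8.
The formula is satisfiable.

Yes


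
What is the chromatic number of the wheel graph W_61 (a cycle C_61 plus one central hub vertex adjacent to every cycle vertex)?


W_61 consists of the cycle C_61 together with a hub vertex adjacent to every cycle vertex.
The cycle C_61 needs 3 colors (odd cycle -> 3).
The hub is adjacent to every cycle vertex, so it must receive a new color distinct from all of them.
Chromatic number = 3 + 1 = 4.

4


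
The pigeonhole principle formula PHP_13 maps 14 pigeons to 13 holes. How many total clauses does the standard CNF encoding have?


The PHP encoding has two parts:
1) At-least-one-hole clauses: 14 (one per pigeon, each with 13 literals).
2) At-most-one-pigeon-per-hole clauses: 13 holes * C(14,2) = 13 * 91 = 1183.
Total clauses = 14 + 1183 = 1197.

1197


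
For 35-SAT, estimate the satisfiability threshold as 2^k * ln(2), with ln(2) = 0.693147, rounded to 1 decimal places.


Using the asymptotic formula: threshold ~ 2^k * ln(2).
2^35 = 34359738368.
34359738368 * 0.693147 = 23816349570.6.

23816349570.6


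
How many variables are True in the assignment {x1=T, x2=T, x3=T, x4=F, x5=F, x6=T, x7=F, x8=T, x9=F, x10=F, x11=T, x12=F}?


The weight is the number of variables assigned True.
True variables: x1, x2, x3, x6, x8, x11.
Weight = 6.

6


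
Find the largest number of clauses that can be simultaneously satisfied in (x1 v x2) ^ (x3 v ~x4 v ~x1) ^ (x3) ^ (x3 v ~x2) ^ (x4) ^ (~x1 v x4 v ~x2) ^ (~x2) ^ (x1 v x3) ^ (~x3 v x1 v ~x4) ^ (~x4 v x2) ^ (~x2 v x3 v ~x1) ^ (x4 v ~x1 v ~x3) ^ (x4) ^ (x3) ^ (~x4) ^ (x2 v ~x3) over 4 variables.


Enumerate all 16 truth assignments.
For each, count how many of the 16 clauses are satisfied.
The formula is not fully satisfiable, so the maximum is below 16.
Maximum simultaneously satisfiable clauses = 14.

14


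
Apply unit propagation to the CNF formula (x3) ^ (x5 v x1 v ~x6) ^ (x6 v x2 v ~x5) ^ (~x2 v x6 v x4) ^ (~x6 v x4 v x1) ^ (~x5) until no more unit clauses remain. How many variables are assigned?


Unit propagation repeatedly assigns the literal in any unit clause, then simplifies.
Assignments in order: x3 = T, x5 = F.
No further unit clauses remain.
Total variables assigned = 2.

2


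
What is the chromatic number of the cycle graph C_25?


An odd cycle cannot be 2-colored: alternating two colors around the cycle returns to the start with a conflict.
Since 25 is odd, three colors are required (and three suffice).
Chromatic number = 3.

3


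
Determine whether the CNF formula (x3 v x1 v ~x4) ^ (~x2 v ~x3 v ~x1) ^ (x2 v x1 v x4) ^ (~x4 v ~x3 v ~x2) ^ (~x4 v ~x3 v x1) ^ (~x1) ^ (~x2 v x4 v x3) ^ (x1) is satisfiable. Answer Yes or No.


Check all 16 possible truth assignments.
Number of satisfying assignments found: 0.
The formula is unsatisfiable.

No


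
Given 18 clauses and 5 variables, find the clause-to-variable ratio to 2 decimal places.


Clause-to-variable ratio = clauses / variables.
18 / 5 = 3.6.

3.6


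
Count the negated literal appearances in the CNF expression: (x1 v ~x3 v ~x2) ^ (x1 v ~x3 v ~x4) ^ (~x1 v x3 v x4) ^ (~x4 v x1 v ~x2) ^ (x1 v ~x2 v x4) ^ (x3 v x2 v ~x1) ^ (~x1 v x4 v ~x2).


Scan each clause for negated literals.
Clause 1: 2 negative; Clause 2: 2 negative; Clause 3: 1 negative; Clause 4: 2 negative; Clause 5: 1 negative; Clause 6: 1 negative; Clause 7: 2 negative.
Total negative literal occurrences = 11.

11


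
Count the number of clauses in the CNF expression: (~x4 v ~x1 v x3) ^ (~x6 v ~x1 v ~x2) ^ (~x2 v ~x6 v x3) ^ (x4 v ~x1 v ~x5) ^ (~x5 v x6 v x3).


Each group enclosed in parentheses joined by ^ is one clause.
Counting the conjuncts: 5 clauses.

5


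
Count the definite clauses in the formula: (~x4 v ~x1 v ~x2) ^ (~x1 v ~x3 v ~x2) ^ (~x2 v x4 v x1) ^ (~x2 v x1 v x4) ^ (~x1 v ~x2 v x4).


A definite clause has exactly one positive literal.
Clause 1: 0 positive -> not definite
Clause 2: 0 positive -> not definite
Clause 3: 2 positive -> not definite
Clause 4: 2 positive -> not definite
Clause 5: 1 positive -> definite
Definite clause count = 1.

1


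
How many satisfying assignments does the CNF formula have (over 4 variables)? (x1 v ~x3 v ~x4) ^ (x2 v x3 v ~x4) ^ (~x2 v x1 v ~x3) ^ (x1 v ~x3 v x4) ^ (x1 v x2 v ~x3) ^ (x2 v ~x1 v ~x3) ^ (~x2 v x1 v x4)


Enumerate all 16 truth assignments over 4 variables.
Test each against every clause.
Satisfying assignments found: 7.

7


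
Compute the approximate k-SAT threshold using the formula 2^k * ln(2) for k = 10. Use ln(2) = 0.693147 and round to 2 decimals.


Using the asymptotic formula: threshold ~ 2^k * ln(2).
2^10 = 1024.
1024 * 0.693147 = 709.78.

709.78


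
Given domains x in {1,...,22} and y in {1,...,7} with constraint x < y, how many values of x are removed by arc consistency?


For the constraint x < y, x needs a supporting value in y's domain.
x can be at most 6 (one less than y's maximum).
Valid x values from domain: 6 out of 22.
Pruned = 22 - 6 = 16.

16


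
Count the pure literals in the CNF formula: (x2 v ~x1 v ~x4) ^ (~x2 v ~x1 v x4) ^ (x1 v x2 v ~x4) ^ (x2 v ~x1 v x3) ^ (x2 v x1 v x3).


A pure literal appears in only one polarity across all clauses.
Pure literals: x3 (positive only).
Count = 1.

1


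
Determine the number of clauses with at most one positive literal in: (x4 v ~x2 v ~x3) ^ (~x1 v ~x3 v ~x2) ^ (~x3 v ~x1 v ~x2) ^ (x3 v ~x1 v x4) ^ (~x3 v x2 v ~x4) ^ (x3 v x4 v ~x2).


A Horn clause has at most one positive literal.
Clause 1: 1 positive lit(s) -> Horn
Clause 2: 0 positive lit(s) -> Horn
Clause 3: 0 positive lit(s) -> Horn
Clause 4: 2 positive lit(s) -> not Horn
Clause 5: 1 positive lit(s) -> Horn
Clause 6: 2 positive lit(s) -> not Horn
Total Horn clauses = 4.

4


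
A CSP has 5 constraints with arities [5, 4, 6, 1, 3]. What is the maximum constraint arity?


The arities are: 5, 4, 6, 1, 3.
Scan for the maximum value.
Maximum arity = 6.

6


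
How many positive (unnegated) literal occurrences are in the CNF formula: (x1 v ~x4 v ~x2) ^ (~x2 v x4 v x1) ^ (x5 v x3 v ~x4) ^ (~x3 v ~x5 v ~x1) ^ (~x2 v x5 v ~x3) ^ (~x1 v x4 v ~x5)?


Scan each clause for unnegated literals.
Clause 1: 1 positive; Clause 2: 2 positive; Clause 3: 2 positive; Clause 4: 0 positive; Clause 5: 1 positive; Clause 6: 1 positive.
Total positive literal occurrences = 7.

7


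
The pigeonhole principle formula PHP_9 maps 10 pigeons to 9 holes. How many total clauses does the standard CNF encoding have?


The PHP encoding has two parts:
1) At-least-one-hole clauses: 10 (one per pigeon, each with 9 literals).
2) At-most-one-pigeon-per-hole clauses: 9 holes * C(10,2) = 9 * 45 = 405.
Total clauses = 10 + 405 = 415.

415


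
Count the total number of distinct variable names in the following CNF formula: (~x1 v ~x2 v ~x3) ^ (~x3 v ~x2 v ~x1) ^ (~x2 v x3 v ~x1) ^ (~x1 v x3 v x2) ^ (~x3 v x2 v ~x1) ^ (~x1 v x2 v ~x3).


Identify each distinct variable in the formula.
Variables found: x1, x2, x3.
Total distinct variables = 3.

3


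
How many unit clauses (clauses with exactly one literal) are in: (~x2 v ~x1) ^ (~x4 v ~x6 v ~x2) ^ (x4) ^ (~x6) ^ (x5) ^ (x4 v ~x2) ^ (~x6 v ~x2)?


A unit clause contains exactly one literal.
Unit clauses found: (x4), (~x6), (x5).
Count = 3.

3


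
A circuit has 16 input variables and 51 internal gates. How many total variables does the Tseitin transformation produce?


The Tseitin transformation introduces one auxiliary variable per gate.
Total variables = inputs + gates = 16 + 51 = 67.

67


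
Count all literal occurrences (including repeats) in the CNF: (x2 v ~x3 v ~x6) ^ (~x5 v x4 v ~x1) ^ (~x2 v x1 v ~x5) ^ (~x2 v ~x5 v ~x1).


Clause lengths: 3, 3, 3, 3.
Sum = 3 + 3 + 3 + 3 = 12.

12


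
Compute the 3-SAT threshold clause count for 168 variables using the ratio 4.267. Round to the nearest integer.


The 3-SAT phase transition occurs at approximately 4.267 clauses per variable.
m = 4.267 * 168 = 716.856.
Rounded to nearest integer: 717.

717


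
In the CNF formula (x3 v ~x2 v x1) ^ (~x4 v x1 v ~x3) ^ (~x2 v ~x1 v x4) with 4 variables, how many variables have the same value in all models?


Find all satisfying assignments: 10 model(s).
Check which variables have the same value in every model.
No variable is fixed across all models.
Backbone size = 0.

0


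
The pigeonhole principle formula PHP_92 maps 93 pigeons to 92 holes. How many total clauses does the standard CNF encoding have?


The PHP encoding has two parts:
1) At-least-one-hole clauses: 93 (one per pigeon, each with 92 literals).
2) At-most-one-pigeon-per-hole clauses: 92 holes * C(93,2) = 92 * 4278 = 393576.
Total clauses = 93 + 393576 = 393669.

393669


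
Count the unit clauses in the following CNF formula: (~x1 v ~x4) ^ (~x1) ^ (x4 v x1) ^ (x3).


A unit clause contains exactly one literal.
Unit clauses found: (~x1), (x3).
Count = 2.

2


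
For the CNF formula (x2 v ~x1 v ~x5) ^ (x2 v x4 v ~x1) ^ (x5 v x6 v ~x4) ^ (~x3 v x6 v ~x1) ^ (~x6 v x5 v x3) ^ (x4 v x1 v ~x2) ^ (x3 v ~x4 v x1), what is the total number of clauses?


Each group enclosed in parentheses joined by ^ is one clause.
Counting the conjuncts: 7 clauses.

7


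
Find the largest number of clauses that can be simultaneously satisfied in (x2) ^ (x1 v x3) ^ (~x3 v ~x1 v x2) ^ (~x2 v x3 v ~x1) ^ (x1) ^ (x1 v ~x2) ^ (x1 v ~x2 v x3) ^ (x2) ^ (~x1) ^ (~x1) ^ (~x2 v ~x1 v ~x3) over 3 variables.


Enumerate all 8 truth assignments.
For each, count how many of the 11 clauses are satisfied.
The formula is not fully satisfiable, so the maximum is below 11.
Maximum simultaneously satisfiable clauses = 9.

9


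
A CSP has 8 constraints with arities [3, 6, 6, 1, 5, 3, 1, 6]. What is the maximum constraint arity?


The arities are: 3, 6, 6, 1, 5, 3, 1, 6.
Scan for the maximum value.
Maximum arity = 6.

6


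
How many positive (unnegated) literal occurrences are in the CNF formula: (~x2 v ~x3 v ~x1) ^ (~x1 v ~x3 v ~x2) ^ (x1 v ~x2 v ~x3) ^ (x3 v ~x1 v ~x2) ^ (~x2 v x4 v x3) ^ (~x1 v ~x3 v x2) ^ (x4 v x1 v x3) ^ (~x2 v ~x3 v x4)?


Scan each clause for unnegated literals.
Clause 1: 0 positive; Clause 2: 0 positive; Clause 3: 1 positive; Clause 4: 1 positive; Clause 5: 2 positive; Clause 6: 1 positive; Clause 7: 3 positive; Clause 8: 1 positive.
Total positive literal occurrences = 9.

9


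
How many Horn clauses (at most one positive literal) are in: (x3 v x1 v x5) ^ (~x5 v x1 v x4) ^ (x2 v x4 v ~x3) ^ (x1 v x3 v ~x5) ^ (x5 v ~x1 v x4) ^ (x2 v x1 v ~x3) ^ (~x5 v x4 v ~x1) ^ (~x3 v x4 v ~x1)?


A Horn clause has at most one positive literal.
Clause 1: 3 positive lit(s) -> not Horn
Clause 2: 2 positive lit(s) -> not Horn
Clause 3: 2 positive lit(s) -> not Horn
Clause 4: 2 positive lit(s) -> not Horn
Clause 5: 2 positive lit(s) -> not Horn
Clause 6: 2 positive lit(s) -> not Horn
Clause 7: 1 positive lit(s) -> Horn
Clause 8: 1 positive lit(s) -> Horn
Total Horn clauses = 2.

2


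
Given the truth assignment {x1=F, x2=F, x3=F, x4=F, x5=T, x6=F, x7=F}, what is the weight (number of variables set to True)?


The weight is the number of variables assigned True.
True variables: x5.
Weight = 1.

1


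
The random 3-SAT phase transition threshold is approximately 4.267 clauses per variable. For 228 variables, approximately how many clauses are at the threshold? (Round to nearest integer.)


The 3-SAT phase transition occurs at approximately 4.267 clauses per variable.
m = 4.267 * 228 = 972.876.
Rounded to nearest integer: 973.

973


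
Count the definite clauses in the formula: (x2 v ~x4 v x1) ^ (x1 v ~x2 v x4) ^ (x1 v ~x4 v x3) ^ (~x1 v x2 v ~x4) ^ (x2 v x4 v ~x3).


A definite clause has exactly one positive literal.
Clause 1: 2 positive -> not definite
Clause 2: 2 positive -> not definite
Clause 3: 2 positive -> not definite
Clause 4: 1 positive -> definite
Clause 5: 2 positive -> not definite
Definite clause count = 1.

1


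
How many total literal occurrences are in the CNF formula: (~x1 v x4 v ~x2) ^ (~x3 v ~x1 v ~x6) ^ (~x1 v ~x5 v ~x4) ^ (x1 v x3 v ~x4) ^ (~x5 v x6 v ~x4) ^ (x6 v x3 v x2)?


Clause lengths: 3, 3, 3, 3, 3, 3.
Sum = 3 + 3 + 3 + 3 + 3 + 3 = 18.

18


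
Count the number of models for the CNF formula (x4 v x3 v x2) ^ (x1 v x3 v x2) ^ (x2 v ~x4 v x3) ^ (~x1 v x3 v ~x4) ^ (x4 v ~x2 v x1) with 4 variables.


Enumerate all 16 truth assignments over 4 variables.
Test each against every clause.
Satisfying assignments found: 9.

9


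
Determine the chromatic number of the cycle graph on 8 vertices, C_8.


A cycle on an even number of vertices is bipartite: alternate two colors around the cycle.
Since 8 is even, two colors suffice, and at least two are needed because the graph has edges.
Chromatic number = 2.

2


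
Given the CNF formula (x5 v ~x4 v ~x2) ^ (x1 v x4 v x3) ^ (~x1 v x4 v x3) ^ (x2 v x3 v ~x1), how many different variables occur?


Identify each distinct variable in the formula.
Variables found: x1, x2, x3, x4, x5.
Total distinct variables = 5.

5


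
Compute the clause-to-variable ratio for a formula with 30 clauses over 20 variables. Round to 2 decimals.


Clause-to-variable ratio = clauses / variables.
30 / 20 = 1.5.

1.5


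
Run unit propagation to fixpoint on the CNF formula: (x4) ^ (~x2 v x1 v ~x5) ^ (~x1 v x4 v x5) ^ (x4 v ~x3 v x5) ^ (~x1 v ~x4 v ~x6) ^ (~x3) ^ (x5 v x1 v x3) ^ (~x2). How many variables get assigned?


Unit propagation repeatedly assigns the literal in any unit clause, then simplifies.
Assignments in order: x4 = T, x3 = F, x2 = F.
No further unit clauses remain.
Total variables assigned = 3.

3


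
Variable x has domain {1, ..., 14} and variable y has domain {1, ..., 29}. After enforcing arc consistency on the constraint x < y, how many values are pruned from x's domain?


For the constraint x < y, x needs a supporting value in y's domain.
x can be at most 28 (one less than y's maximum).
Valid x values from domain: 14 out of 14.
Pruned = 14 - 14 = 0.

0


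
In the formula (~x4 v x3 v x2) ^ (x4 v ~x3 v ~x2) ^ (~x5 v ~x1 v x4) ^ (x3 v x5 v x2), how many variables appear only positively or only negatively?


A pure literal appears in only one polarity across all clauses.
Pure literals: x1 (negative only).
Count = 1.

1


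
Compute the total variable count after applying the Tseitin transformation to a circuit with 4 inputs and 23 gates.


The Tseitin transformation introduces one auxiliary variable per gate.
Total variables = inputs + gates = 4 + 23 = 27.

27


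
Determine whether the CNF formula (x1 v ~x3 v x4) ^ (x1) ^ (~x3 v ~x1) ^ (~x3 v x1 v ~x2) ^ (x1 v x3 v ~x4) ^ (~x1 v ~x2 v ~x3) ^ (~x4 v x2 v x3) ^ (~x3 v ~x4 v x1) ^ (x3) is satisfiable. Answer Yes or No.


Check all 16 possible truth assignments.
Number of satisfying assignments found: 0.
The formula is unsatisfiable.

No


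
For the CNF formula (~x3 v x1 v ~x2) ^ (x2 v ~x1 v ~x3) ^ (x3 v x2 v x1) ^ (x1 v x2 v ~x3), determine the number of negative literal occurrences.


Scan each clause for negated literals.
Clause 1: 2 negative; Clause 2: 2 negative; Clause 3: 0 negative; Clause 4: 1 negative.
Total negative literal occurrences = 5.

5


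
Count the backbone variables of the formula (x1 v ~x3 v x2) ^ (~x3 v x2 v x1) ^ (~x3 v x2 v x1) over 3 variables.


Find all satisfying assignments: 7 model(s).
Check which variables have the same value in every model.
No variable is fixed across all models.
Backbone size = 0.

0


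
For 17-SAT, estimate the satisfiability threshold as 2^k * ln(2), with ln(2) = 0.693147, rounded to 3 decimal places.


Using the asymptotic formula: threshold ~ 2^k * ln(2).
2^17 = 131072.
131072 * 0.693147 = 90852.164.

90852.164


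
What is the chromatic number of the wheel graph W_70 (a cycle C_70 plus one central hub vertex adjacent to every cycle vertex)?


W_70 consists of the cycle C_70 together with a hub vertex adjacent to every cycle vertex.
The cycle C_70 needs 2 colors (even cycle -> 2).
The hub is adjacent to every cycle vertex, so it must receive a new color distinct from all of them.
Chromatic number = 2 + 1 = 3.

3


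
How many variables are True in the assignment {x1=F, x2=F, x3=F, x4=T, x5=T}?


The weight is the number of variables assigned True.
True variables: x4, x5.
Weight = 2.

2


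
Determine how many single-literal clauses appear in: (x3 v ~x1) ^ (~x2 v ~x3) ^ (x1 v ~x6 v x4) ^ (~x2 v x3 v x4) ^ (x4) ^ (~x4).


A unit clause contains exactly one literal.
Unit clauses found: (x4), (~x4).
Count = 2.

2


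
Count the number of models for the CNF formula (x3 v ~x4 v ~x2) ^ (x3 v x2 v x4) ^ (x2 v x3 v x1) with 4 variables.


Enumerate all 16 truth assignments over 4 variables.
Test each against every clause.
Satisfying assignments found: 11.

11


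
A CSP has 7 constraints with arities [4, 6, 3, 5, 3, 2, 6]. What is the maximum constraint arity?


The arities are: 4, 6, 3, 5, 3, 2, 6.
Scan for the maximum value.
Maximum arity = 6.

6


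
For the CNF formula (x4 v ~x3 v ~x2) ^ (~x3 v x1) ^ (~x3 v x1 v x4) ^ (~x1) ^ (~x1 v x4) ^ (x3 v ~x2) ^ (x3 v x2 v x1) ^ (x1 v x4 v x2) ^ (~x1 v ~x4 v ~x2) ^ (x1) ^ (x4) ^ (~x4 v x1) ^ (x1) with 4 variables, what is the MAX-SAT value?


Enumerate all 16 truth assignments.
For each, count how many of the 13 clauses are satisfied.
The formula is not fully satisfiable, so the maximum is below 13.
Maximum simultaneously satisfiable clauses = 12.

12


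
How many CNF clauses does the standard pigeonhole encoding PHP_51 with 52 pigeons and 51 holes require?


The PHP encoding has two parts:
1) At-least-one-hole clauses: 52 (one per pigeon, each with 51 literals).
2) At-most-one-pigeon-per-hole clauses: 51 holes * C(52,2) = 51 * 1326 = 67626.
Total clauses = 52 + 67626 = 67678.

67678


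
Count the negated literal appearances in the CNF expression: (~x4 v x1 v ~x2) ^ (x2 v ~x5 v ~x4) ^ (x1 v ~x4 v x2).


Scan each clause for negated literals.
Clause 1: 2 negative; Clause 2: 2 negative; Clause 3: 1 negative.
Total negative literal occurrences = 5.

5


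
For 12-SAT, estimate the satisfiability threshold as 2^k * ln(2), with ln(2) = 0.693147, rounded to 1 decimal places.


Using the asymptotic formula: threshold ~ 2^k * ln(2).
2^12 = 4096.
4096 * 0.693147 = 2839.1.

2839.1


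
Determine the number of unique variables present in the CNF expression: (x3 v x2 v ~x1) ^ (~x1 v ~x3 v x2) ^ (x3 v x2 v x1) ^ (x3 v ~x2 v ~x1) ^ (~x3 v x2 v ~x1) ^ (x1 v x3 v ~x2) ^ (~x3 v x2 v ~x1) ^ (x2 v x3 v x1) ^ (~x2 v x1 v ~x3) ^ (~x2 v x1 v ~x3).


Identify each distinct variable in the formula.
Variables found: x1, x2, x3.
Total distinct variables = 3.

3


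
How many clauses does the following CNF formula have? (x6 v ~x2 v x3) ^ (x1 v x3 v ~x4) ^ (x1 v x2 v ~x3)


Each group enclosed in parentheses joined by ^ is one clause.
Counting the conjuncts: 3 clauses.

3


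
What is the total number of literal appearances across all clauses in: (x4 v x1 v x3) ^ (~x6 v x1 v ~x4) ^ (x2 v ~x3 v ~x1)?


Clause lengths: 3, 3, 3.
Sum = 3 + 3 + 3 = 9.

9


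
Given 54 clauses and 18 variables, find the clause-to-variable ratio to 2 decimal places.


Clause-to-variable ratio = clauses / variables.
54 / 18 = 3.0.

3.0


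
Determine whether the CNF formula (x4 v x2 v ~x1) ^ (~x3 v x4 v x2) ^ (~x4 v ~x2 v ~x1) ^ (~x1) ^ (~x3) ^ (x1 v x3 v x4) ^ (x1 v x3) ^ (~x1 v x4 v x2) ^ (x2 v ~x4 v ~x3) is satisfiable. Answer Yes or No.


Check all 16 possible truth assignments.
Number of satisfying assignments found: 0.
The formula is unsatisfiable.

No


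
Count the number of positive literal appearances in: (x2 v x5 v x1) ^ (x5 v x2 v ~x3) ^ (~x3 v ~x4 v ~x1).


Scan each clause for unnegated literals.
Clause 1: 3 positive; Clause 2: 2 positive; Clause 3: 0 positive.
Total positive literal occurrences = 5.

5


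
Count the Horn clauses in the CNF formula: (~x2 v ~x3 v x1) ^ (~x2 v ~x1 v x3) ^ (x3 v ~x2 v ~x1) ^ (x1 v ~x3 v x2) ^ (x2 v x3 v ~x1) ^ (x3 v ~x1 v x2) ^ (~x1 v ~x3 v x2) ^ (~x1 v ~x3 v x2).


A Horn clause has at most one positive literal.
Clause 1: 1 positive lit(s) -> Horn
Clause 2: 1 positive lit(s) -> Horn
Clause 3: 1 positive lit(s) -> Horn
Clause 4: 2 positive lit(s) -> not Horn
Clause 5: 2 positive lit(s) -> not Horn
Clause 6: 2 positive lit(s) -> not Horn
Clause 7: 1 positive lit(s) -> Horn
Clause 8: 1 positive lit(s) -> Horn
Total Horn clauses = 5.

5


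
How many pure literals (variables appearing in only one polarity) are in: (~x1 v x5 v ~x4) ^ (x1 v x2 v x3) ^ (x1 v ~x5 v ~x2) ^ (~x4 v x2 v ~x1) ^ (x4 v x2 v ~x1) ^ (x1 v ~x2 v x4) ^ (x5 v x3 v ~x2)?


A pure literal appears in only one polarity across all clauses.
Pure literals: x3 (positive only).
Count = 1.

1


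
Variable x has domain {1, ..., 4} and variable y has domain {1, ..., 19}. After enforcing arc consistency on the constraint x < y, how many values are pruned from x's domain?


For the constraint x < y, x needs a supporting value in y's domain.
x can be at most 18 (one less than y's maximum).
Valid x values from domain: 4 out of 4.
Pruned = 4 - 4 = 0.

0


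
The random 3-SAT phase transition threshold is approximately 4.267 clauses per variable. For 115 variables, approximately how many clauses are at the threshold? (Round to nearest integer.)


The 3-SAT phase transition occurs at approximately 4.267 clauses per variable.
m = 4.267 * 115 = 490.705.
Rounded to nearest integer: 491.

491


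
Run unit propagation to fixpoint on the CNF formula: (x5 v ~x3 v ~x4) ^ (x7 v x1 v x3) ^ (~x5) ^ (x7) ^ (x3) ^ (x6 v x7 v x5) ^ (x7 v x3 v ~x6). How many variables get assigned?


Unit propagation repeatedly assigns the literal in any unit clause, then simplifies.
Assignments in order: x5 = F, x7 = T, x3 = T, x4 = F.
No further unit clauses remain.
Total variables assigned = 4.

4


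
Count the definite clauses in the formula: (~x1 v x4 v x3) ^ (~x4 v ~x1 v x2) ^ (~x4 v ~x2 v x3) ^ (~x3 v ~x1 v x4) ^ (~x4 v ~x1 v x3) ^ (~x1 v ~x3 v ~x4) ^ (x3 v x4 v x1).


A definite clause has exactly one positive literal.
Clause 1: 2 positive -> not definite
Clause 2: 1 positive -> definite
Clause 3: 1 positive -> definite
Clause 4: 1 positive -> definite
Clause 5: 1 positive -> definite
Clause 6: 0 positive -> not definite
Clause 7: 3 positive -> not definite
Definite clause count = 4.

4


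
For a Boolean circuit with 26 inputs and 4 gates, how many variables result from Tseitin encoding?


The Tseitin transformation introduces one auxiliary variable per gate.
Total variables = inputs + gates = 26 + 4 = 30.

30


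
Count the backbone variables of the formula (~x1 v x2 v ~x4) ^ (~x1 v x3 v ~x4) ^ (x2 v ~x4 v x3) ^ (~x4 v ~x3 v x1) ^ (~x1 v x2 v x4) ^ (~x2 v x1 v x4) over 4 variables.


Find all satisfying assignments: 6 model(s).
Check which variables have the same value in every model.
No variable is fixed across all models.
Backbone size = 0.

0


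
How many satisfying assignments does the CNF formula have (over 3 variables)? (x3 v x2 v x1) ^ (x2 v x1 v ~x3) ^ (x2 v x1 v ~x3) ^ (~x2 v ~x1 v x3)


Enumerate all 8 truth assignments over 3 variables.
Test each against every clause.
Satisfying assignments found: 5.

5


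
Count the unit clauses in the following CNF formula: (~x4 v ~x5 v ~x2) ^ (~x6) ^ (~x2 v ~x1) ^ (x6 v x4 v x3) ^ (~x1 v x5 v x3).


A unit clause contains exactly one literal.
Unit clauses found: (~x6).
Count = 1.

1


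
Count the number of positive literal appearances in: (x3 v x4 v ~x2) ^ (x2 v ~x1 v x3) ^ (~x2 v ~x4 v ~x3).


Scan each clause for unnegated literals.
Clause 1: 2 positive; Clause 2: 2 positive; Clause 3: 0 positive.
Total positive literal occurrences = 4.

4


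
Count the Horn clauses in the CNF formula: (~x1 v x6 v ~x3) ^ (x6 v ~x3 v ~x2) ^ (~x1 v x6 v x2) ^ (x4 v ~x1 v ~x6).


A Horn clause has at most one positive literal.
Clause 1: 1 positive lit(s) -> Horn
Clause 2: 1 positive lit(s) -> Horn
Clause 3: 2 positive lit(s) -> not Horn
Clause 4: 1 positive lit(s) -> Horn
Total Horn clauses = 3.

3


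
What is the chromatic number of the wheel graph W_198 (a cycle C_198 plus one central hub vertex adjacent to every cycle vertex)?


W_198 consists of the cycle C_198 together with a hub vertex adjacent to every cycle vertex.
The cycle C_198 needs 2 colors (even cycle -> 2).
The hub is adjacent to every cycle vertex, so it must receive a new color distinct from all of them.
Chromatic number = 2 + 1 = 3.

3


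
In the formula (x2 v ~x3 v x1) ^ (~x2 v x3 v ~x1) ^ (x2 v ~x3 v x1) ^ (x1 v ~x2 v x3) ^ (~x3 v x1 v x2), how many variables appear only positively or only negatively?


A pure literal appears in only one polarity across all clauses.
No pure literals found.
Count = 0.

0


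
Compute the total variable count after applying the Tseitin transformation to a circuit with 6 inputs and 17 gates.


The Tseitin transformation introduces one auxiliary variable per gate.
Total variables = inputs + gates = 6 + 17 = 23.

23


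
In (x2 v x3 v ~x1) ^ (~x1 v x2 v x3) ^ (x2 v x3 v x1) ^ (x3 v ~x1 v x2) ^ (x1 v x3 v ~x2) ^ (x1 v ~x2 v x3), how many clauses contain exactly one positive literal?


A definite clause has exactly one positive literal.
Clause 1: 2 positive -> not definite
Clause 2: 2 positive -> not definite
Clause 3: 3 positive -> not definite
Clause 4: 2 positive -> not definite
Clause 5: 2 positive -> not definite
Clause 6: 2 positive -> not definite
Definite clause count = 0.

0


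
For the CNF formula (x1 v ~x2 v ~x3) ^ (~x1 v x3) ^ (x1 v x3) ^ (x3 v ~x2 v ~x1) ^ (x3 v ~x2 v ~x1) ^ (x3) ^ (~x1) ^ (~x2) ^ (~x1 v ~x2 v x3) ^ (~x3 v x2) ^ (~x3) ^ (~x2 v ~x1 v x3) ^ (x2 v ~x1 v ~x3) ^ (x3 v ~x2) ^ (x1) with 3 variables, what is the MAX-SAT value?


Enumerate all 8 truth assignments.
For each, count how many of the 15 clauses are satisfied.
The formula is not fully satisfiable, so the maximum is below 15.
Maximum simultaneously satisfiable clauses = 12.

12


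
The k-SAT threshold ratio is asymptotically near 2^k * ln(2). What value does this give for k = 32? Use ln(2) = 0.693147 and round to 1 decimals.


Using the asymptotic formula: threshold ~ 2^k * ln(2).
2^32 = 4294967296.
4294967296 * 0.693147 = 2977043696.3.

2977043696.3


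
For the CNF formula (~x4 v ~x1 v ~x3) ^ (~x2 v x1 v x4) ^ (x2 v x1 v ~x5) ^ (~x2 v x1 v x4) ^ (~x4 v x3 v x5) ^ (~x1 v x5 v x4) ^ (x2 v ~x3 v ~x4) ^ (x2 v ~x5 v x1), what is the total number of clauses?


Each group enclosed in parentheses joined by ^ is one clause.
Counting the conjuncts: 8 clauses.

8


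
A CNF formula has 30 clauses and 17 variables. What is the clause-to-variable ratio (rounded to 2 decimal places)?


Clause-to-variable ratio = clauses / variables.
30 / 17 = 1.76.

1.76


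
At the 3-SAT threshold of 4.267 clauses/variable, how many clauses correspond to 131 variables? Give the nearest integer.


The 3-SAT phase transition occurs at approximately 4.267 clauses per variable.
m = 4.267 * 131 = 558.977.
Rounded to nearest integer: 559.

559


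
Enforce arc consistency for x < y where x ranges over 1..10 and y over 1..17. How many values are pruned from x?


For the constraint x < y, x needs a supporting value in y's domain.
x can be at most 16 (one less than y's maximum).
Valid x values from domain: 10 out of 10.
Pruned = 10 - 10 = 0.

0


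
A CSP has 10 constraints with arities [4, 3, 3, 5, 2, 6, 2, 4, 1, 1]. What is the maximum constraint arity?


The arities are: 4, 3, 3, 5, 2, 6, 2, 4, 1, 1.
Scan for the maximum value.
Maximum arity = 6.

6


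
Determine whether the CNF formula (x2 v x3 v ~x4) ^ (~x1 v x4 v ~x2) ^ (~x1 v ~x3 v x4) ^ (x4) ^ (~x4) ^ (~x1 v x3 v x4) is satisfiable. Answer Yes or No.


Check all 16 possible truth assignments.
Number of satisfying assignments found: 0.
The formula is unsatisfiable.

No


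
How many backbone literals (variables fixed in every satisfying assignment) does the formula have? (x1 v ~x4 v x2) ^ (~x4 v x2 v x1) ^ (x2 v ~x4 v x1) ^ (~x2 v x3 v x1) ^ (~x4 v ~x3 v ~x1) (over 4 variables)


Find all satisfying assignments: 10 model(s).
Check which variables have the same value in every model.
No variable is fixed across all models.
Backbone size = 0.

0


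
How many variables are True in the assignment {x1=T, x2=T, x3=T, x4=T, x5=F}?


The weight is the number of variables assigned True.
True variables: x1, x2, x3, x4.
Weight = 4.

4


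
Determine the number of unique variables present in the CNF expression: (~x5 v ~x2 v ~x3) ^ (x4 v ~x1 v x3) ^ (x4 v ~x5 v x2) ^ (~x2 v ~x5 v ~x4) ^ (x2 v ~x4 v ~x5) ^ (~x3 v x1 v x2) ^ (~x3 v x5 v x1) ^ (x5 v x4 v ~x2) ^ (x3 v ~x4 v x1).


Identify each distinct variable in the formula.
Variables found: x1, x2, x3, x4, x5.
Total distinct variables = 5.

5


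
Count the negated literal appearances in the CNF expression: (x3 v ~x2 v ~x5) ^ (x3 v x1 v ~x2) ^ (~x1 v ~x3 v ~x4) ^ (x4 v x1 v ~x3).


Scan each clause for negated literals.
Clause 1: 2 negative; Clause 2: 1 negative; Clause 3: 3 negative; Clause 4: 1 negative.
Total negative literal occurrences = 7.

7


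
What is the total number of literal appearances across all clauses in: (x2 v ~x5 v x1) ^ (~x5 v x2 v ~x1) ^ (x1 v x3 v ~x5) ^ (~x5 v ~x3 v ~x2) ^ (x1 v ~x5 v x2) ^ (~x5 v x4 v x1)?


Clause lengths: 3, 3, 3, 3, 3, 3.
Sum = 3 + 3 + 3 + 3 + 3 + 3 = 18.

18


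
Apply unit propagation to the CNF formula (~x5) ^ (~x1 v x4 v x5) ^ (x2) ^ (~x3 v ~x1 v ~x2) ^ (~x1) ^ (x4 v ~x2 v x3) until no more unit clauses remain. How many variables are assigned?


Unit propagation repeatedly assigns the literal in any unit clause, then simplifies.
Assignments in order: x5 = F, x2 = T, x1 = F.
No further unit clauses remain.
Total variables assigned = 3.

3


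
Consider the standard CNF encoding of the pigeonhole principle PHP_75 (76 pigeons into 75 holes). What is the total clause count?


The PHP encoding has two parts:
1) At-least-one-hole clauses: 76 (one per pigeon, each with 75 literals).
2) At-most-one-pigeon-per-hole clauses: 75 holes * C(76,2) = 75 * 2850 = 213750.
Total clauses = 76 + 213750 = 213826.

213826


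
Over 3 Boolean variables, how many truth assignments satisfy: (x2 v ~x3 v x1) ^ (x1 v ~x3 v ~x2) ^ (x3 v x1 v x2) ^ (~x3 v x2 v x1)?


Enumerate all 8 truth assignments over 3 variables.
Test each against every clause.
Satisfying assignments found: 5.

5


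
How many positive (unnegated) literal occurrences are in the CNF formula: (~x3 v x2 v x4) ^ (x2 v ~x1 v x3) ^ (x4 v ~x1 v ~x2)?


Scan each clause for unnegated literals.
Clause 1: 2 positive; Clause 2: 2 positive; Clause 3: 1 positive.
Total positive literal occurrences = 5.

5


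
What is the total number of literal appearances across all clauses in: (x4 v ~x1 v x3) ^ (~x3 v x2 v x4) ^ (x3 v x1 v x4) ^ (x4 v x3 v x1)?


Clause lengths: 3, 3, 3, 3.
Sum = 3 + 3 + 3 + 3 = 12.

12


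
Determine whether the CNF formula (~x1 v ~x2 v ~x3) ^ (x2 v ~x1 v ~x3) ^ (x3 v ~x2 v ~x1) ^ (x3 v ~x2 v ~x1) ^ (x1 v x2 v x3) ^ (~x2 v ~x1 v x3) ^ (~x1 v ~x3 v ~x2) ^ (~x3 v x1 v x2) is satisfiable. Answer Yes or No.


Check all 8 possible truth assignments.
Number of satisfying assignments found: 3.
The formula is satisfiable.

Yes


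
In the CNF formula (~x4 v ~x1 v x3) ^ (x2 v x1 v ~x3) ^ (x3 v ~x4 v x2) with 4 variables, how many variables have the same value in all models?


Find all satisfying assignments: 11 model(s).
Check which variables have the same value in every model.
No variable is fixed across all models.
Backbone size = 0.

0


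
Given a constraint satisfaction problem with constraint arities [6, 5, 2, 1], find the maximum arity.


The arities are: 6, 5, 2, 1.
Scan for the maximum value.
Maximum arity = 6.

6


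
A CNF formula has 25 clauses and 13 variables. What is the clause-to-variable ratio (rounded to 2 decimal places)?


Clause-to-variable ratio = clauses / variables.
25 / 13 = 1.92.

1.92


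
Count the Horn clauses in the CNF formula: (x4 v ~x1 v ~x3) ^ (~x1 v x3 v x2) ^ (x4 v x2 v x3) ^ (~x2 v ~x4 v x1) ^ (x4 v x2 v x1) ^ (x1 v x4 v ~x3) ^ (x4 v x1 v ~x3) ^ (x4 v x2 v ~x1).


A Horn clause has at most one positive literal.
Clause 1: 1 positive lit(s) -> Horn
Clause 2: 2 positive lit(s) -> not Horn
Clause 3: 3 positive lit(s) -> not Horn
Clause 4: 1 positive lit(s) -> Horn
Clause 5: 3 positive lit(s) -> not Horn
Clause 6: 2 positive lit(s) -> not Horn
Clause 7: 2 positive lit(s) -> not Horn
Clause 8: 2 positive lit(s) -> not Horn
Total Horn clauses = 2.

2


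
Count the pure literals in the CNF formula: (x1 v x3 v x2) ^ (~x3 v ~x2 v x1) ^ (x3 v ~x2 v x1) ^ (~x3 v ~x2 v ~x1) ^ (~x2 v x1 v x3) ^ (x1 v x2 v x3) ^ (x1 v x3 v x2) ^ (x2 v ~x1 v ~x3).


A pure literal appears in only one polarity across all clauses.
No pure literals found.
Count = 0.

0


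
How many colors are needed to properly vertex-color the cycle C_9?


An odd cycle cannot be 2-colored: alternating two colors around the cycle returns to the start with a conflict.
Since 9 is odd, three colors are required (and three suffice).
Chromatic number = 3.

3


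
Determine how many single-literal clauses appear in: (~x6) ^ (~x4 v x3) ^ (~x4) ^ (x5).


A unit clause contains exactly one literal.
Unit clauses found: (~x6), (~x4), (x5).
Count = 3.

3


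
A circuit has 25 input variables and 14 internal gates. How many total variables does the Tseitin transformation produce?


The Tseitin transformation introduces one auxiliary variable per gate.
Total variables = inputs + gates = 25 + 14 = 39.

39


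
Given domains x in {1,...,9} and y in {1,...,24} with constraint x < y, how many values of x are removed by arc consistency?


For the constraint x < y, x needs a supporting value in y's domain.
x can be at most 23 (one less than y's maximum).
Valid x values from domain: 9 out of 9.
Pruned = 9 - 9 = 0.

0


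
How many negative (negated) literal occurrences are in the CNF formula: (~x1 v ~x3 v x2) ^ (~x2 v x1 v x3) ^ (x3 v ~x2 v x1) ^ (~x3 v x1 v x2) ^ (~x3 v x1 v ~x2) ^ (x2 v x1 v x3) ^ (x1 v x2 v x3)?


Scan each clause for negated literals.
Clause 1: 2 negative; Clause 2: 1 negative; Clause 3: 1 negative; Clause 4: 1 negative; Clause 5: 2 negative; Clause 6: 0 negative; Clause 7: 0 negative.
Total negative literal occurrences = 7.

7


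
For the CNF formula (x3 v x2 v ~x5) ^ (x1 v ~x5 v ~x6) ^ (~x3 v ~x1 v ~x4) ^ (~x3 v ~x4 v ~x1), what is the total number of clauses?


Each group enclosed in parentheses joined by ^ is one clause.
Counting the conjuncts: 4 clauses.

4


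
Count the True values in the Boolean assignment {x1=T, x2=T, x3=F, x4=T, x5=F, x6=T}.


The weight is the number of variables assigned True.
True variables: x1, x2, x4, x6.
Weight = 4.

4


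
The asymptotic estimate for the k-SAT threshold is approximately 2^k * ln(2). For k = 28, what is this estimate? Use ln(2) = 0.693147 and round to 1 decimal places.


Using the asymptotic formula: threshold ~ 2^k * ln(2).
2^28 = 268435456.
268435456 * 0.693147 = 186065231.0.

186065231.0


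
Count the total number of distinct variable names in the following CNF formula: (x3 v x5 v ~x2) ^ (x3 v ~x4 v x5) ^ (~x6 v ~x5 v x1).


Identify each distinct variable in the formula.
Variables found: x1, x2, x3, x4, x5, x6.
Total distinct variables = 6.

6


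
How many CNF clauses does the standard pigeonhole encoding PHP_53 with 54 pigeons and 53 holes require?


The PHP encoding has two parts:
1) At-least-one-hole clauses: 54 (one per pigeon, each with 53 literals).
2) At-most-one-pigeon-per-hole clauses: 53 holes * C(54,2) = 53 * 1431 = 75843.
Total clauses = 54 + 75843 = 75897.

75897
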